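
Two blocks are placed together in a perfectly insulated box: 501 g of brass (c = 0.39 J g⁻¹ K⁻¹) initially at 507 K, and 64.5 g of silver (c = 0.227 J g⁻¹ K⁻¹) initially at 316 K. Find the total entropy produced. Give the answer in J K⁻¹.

ΔS_total = 1.33 J/K

Energy balance: T_f = (m₁c₁T₁ + m₂c₂T₂)/(m₁c₁ + m₂c₂) = 493.69 K.
ΔS₁ = m₁c₁ ln(T_f/T₁) = 195.39 × ln(493.69/507) = -5.2 J/K.
ΔS₂ = m₂c₂ ln(T_f/T₂) = 14.6415 × ln(493.69/316) = 6.532 J/K.
ΔS_total = -5.2 + 6.532 = 1.33 J/K.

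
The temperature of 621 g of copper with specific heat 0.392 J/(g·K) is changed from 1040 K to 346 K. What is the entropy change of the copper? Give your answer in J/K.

ΔS = ∫dQ_rev/T = m c ln(T₂/T₁) = 621 × 0.392 × ln(346/1040) = -268 J/K.

ΔS = -268 J/K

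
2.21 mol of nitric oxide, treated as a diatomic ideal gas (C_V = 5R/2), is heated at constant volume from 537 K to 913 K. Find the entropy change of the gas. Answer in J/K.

At constant volume, ΔS = nC_V ln(T₂/T₁) with C_V = 5R/2 = 20.79 J mol⁻¹ K⁻¹.
ΔS = 2.21 × 20.79 × ln(913/537) = 24.4 J/K.

ΔS = 24.4 J/K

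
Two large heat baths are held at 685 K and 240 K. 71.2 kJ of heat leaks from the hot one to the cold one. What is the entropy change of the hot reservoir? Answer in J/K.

ΔS_hot = -104 J/K

The hot reservoir loses heat Q, so ΔS_hot = −Q/T_H = −71200/685 = -104 J/K.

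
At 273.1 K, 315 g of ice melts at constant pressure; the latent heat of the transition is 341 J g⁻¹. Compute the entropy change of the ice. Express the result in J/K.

ΔS = 393 J/K

Heat absorbed by the substance: Q = mL = 315 × 341 = 107415 J.
At constant T, ΔS = Q_rev/T = 107415 / 273.1 = 393 J/K.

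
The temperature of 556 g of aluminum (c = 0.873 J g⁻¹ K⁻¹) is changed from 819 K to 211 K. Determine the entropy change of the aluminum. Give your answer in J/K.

ΔS = ∫dQ_rev/T = m c ln(T₂/T₁) = 556 × 0.873 × ln(211/819) = -658 J/K.

ΔS = -658 J/K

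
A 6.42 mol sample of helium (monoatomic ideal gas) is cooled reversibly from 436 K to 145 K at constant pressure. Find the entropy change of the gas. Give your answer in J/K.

At constant pressure, ΔS = nC_p ln(T₂/T₁) with C_p = 5R/2 = 20.79 J mol⁻¹ K⁻¹.
ΔS = 6.42 × 20.79 × ln(145/436) = -147 J/K.

ΔS = -147 J/K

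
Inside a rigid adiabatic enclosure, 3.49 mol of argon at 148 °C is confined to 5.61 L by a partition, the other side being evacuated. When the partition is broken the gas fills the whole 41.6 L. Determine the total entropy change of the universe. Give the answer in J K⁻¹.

ΔS_universe = 58.1 J/K

For an ideal gas in free expansion Q = 0 and W = 0, so T is unchanged.
Entropy is a state function; using a reversible isothermal path, ΔS_gas = nR ln(V₂/V₁) = 3.49 × 8.314 × ln(41.6/5.61) = 58.1 J/K.
The insulated surroundings exchange no heat, so ΔS_surr = 0 and ΔS_universe = ΔS_gas.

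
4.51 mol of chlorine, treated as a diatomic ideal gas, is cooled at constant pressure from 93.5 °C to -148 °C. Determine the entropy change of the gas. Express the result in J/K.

In kelvin: T₁ = 366.65 K, T₂ = 125.15 K. At constant pressure, ΔS = nC_p ln(T₂/T₁) with C_p = 7R/2 = 29.1 J mol⁻¹ K⁻¹.
ΔS = 4.51 × 29.1 × ln(125.15/366.65) = -141 J/K.

ΔS = -141 J/K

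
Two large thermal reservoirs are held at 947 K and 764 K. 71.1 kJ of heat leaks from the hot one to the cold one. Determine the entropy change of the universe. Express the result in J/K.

ΔS_total = 18 J/K

ΔS_hot = −Q/T_H = −71100/947 = -75.08 J/K and ΔS_cold = +Q/T_C = 71100/764 = 93.06 J/K.
ΔS_total = -75.08 + 93.06 = 18 J/K, positive as the second law requires.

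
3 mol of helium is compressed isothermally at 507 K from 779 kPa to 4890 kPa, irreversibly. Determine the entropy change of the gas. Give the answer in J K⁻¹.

Entropy is a state function, so ΔS_gas depends only on the end states.
For an isothermal ideal gas ΔS_gas = nR ln(P₁/P₂) = 3 × 8.314 × ln(779/4890) = -45.8 J/K.

ΔS_gas = -45.8 J/K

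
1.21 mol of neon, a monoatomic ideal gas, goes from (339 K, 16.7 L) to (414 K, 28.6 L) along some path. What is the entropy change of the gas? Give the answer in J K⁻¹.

ΔS = 8.43 J/K

Entropy is a state function: ΔS = nC_V ln(T₂/T₁) + nR ln(V₂/V₁), with C_V = 3R/2 = 12.47 J mol⁻¹ K⁻¹ for a monoatomic ideal gas.
ΔS = 1.21 × [12.47 × ln(414/339) + 8.314 × ln(28.6/16.7)] = 8.43 J/K.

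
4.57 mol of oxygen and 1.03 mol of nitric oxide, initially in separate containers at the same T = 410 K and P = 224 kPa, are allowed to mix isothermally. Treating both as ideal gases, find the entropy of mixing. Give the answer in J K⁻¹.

Mole fractions: x_A = 4.57/5.6 = 0.816, x_B = 0.184.
ΔS_mix = −R(n_A ln x_A + n_B ln x_B) = −8.314 × (4.57 ln 0.816 + 1.03 ln 0.184) = 22.2 J/K.

ΔS_mix = 22.2 J/K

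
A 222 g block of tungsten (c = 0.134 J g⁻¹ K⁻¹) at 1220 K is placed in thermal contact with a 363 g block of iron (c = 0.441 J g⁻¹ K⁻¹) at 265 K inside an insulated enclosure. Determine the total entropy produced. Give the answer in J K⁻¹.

ΔS_total = 39.6 J/K

Energy balance: T_f = (m₁c₁T₁ + m₂c₂T₂)/(m₁c₁ + m₂c₂) = 414.66 K.
ΔS₁ = m₁c₁ ln(T_f/T₁) = 29.748 × ln(414.66/1220) = -32.1 J/K.
ΔS₂ = m₂c₂ ln(T_f/T₂) = 160.083 × ln(414.66/265) = 71.67 J/K.
ΔS_total = -32.1 + 71.67 = 39.6 J/K.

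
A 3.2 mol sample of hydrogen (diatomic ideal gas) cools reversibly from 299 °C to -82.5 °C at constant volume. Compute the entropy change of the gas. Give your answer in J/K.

In kelvin: T₁ = 572.15 K, T₂ = 190.65 K. At constant volume, ΔS = nC_V ln(T₂/T₁) with C_V = 5R/2 = 20.79 J mol⁻¹ K⁻¹.
ΔS = 3.2 × 20.79 × ln(190.65/572.15) = -73.1 J/K.

ΔS = -73.1 J/K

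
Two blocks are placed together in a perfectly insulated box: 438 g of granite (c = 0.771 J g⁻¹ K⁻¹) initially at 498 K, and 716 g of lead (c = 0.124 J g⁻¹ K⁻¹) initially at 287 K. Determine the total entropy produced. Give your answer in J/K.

ΔS_total = 9.55 J/K

Energy balance: T_f = (m₁c₁T₁ + m₂c₂T₂)/(m₁c₁ + m₂c₂) = 454.07 K.
ΔS₁ = m₁c₁ ln(T_f/T₁) = 337.698 × ln(454.07/498) = -31.18 J/K.
ΔS₂ = m₂c₂ ln(T_f/T₂) = 88.784 × ln(454.07/287) = 40.73 J/K.
ΔS_total = -31.18 + 40.73 = 9.55 J/K.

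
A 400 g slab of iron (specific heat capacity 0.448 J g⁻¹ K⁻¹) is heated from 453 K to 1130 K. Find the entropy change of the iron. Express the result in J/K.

ΔS = 164 J/K

ΔS = ∫dQ_rev/T = m c ln(T₂/T₁) = 400 × 0.448 × ln(1130/453) = 164 J/K.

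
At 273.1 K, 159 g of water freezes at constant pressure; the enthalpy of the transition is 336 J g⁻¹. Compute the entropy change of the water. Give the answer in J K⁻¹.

Heat released by the substance: Q = −mL = −159 × 336 = −53424 J.
At constant T, ΔS = Q_rev/T = −53424 / 273.1 = -196 J/K.

ΔS = -196 J/K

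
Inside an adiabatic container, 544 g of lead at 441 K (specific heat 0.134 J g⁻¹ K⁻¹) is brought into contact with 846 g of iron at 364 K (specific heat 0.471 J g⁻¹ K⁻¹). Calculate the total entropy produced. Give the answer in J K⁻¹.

ΔS_total = 1.19 J/K

Energy balance: T_f = (m₁c₁T₁ + m₂c₂T₂)/(m₁c₁ + m₂c₂) = 375.91 K.
ΔS₁ = m₁c₁ ln(T_f/T₁) = 72.896 × ln(375.91/441) = -11.64 J/K.
ΔS₂ = m₂c₂ ln(T_f/T₂) = 398.466 × ln(375.91/364) = 12.83 J/K.
ΔS_total = -11.64 + 12.83 = 1.19 J/K.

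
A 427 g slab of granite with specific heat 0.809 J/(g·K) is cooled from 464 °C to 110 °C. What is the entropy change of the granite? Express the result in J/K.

ΔS = -226 J/K

In kelvin: T₁ = 737.15 K, T₂ = 383.15 K. ΔS = ∫dQ_rev/T = m c ln(T₂/T₁) = 427 × 0.809 × ln(383.15/737.15) = -226 J/K.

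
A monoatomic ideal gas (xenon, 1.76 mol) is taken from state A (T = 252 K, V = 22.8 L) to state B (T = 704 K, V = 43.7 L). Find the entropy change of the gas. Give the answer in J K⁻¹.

ΔS = 32.1 J/K

Entropy is a state function: ΔS = nC_V ln(T₂/T₁) + nR ln(V₂/V₁), with C_V = 3R/2 = 12.47 J mol⁻¹ K⁻¹ for a monoatomic ideal gas.
ΔS = 1.76 × [12.47 × ln(704/252) + 8.314 × ln(43.7/22.8)] = 32.1 J/K.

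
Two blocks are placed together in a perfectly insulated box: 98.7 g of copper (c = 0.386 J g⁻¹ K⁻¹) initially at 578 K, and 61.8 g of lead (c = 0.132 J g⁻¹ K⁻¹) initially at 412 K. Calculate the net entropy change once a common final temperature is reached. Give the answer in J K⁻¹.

Energy balance: T_f = (m₁c₁T₁ + m₂c₂T₂)/(m₁c₁ + m₂c₂) = 548.72 K.
ΔS₁ = m₁c₁ ln(T_f/T₁) = 38.0982 × ln(548.72/578) = -1.98 J/K.
ΔS₂ = m₂c₂ ln(T_f/T₂) = 8.1576 × ln(548.72/412) = 2.338 J/K.
ΔS_total = -1.98 + 2.338 = 0.358 J/K.

ΔS_total = 0.358 J/K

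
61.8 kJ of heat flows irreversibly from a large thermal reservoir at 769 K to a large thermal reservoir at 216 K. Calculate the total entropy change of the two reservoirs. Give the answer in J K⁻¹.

ΔS_hot = −Q/T_H = −61800/769 = -80.36 J/K and ΔS_cold = +Q/T_C = 61800/216 = 286.1 J/K.
ΔS_total = -80.36 + 286.1 = 206 J/K, positive as the second law requires.

ΔS_total = 206 J/K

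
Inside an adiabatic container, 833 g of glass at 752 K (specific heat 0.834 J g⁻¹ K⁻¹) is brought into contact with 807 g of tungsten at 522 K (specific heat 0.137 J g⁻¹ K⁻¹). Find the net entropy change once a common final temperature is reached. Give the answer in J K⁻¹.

ΔS_total = 5.82 J/K

Energy balance: T_f = (m₁c₁T₁ + m₂c₂T₂)/(m₁c₁ + m₂c₂) = 720.42 K.
ΔS₁ = m₁c₁ ln(T_f/T₁) = 694.722 × ln(720.42/752) = -29.8 J/K.
ΔS₂ = m₂c₂ ln(T_f/T₂) = 110.559 × ln(720.42/522) = 35.62 J/K.
ΔS_total = -29.8 + 35.62 = 5.82 J/K.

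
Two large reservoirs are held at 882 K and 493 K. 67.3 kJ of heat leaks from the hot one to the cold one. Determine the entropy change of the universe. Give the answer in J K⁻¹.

ΔS_hot = −Q/T_H = −67300/882 = -76.3 J/K and ΔS_cold = +Q/T_C = 67300/493 = 136.5 J/K.
ΔS_total = -76.3 + 136.5 = 60.2 J/K, positive as the second law requires.

ΔS_total = 60.2 J/K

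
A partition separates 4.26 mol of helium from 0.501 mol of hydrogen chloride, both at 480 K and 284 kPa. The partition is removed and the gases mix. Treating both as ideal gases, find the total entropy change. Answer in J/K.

Mole fractions: x_A = 4.26/4.76 = 0.895, x_B = 0.105.
ΔS_mix = −R(n_A ln x_A + n_B ln x_B) = −8.314 × (4.26 ln 0.895 + 0.501 ln 0.105) = 13.3 J/K.

ΔS_mix = 13.3 J/K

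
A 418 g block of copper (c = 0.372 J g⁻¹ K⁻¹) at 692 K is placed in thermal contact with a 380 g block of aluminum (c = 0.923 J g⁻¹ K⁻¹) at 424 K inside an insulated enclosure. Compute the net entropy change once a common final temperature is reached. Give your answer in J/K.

ΔS_total = 13.7 J/K

Energy balance: T_f = (m₁c₁T₁ + m₂c₂T₂)/(m₁c₁ + m₂c₂) = 506.32 K.
ΔS₁ = m₁c₁ ln(T_f/T₁) = 155.496 × ln(506.32/692) = -48.58 J/K.
ΔS₂ = m₂c₂ ln(T_f/T₂) = 350.74 × ln(506.32/424) = 62.233 J/K.
ΔS_total = -48.58 + 62.233 = 13.7 J/K.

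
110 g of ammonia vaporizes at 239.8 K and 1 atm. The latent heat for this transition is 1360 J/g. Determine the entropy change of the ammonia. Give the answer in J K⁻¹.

Heat absorbed by the substance: Q = mL = 110 × 1360 = 149600 J.
At constant T, ΔS = Q_rev/T = 149600 / 239.8 = 624 J/K.

ΔS = 624 J/K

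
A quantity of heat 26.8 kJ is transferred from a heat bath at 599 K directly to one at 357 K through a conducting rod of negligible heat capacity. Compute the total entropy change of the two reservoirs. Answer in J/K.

ΔS_total = 30.3 J/K

ΔS_hot = −Q/T_H = −26800/599 = -44.74 J/K and ΔS_cold = +Q/T_C = 26800/357 = 75.07 J/K.
ΔS_total = -44.74 + 75.07 = 30.3 J/K, positive as the second law requires.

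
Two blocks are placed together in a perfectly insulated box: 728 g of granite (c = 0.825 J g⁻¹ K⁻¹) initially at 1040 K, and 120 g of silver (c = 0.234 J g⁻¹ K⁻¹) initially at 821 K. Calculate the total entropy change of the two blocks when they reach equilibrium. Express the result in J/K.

ΔS_total = 0.699 J/K

Energy balance: T_f = (m₁c₁T₁ + m₂c₂T₂)/(m₁c₁ + m₂c₂) = 1030.2 K.
ΔS₁ = m₁c₁ ln(T_f/T₁) = 600.6 × ln(1030.2/1040) = -5.6756 J/K.
ΔS₂ = m₂c₂ ln(T_f/T₂) = 28.08 × ln(1030.2/821) = 6.3742 J/K.
ΔS_total = -5.6756 + 6.3742 = 0.699 J/K.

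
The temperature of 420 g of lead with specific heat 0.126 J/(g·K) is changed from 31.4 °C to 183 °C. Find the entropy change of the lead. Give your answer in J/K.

In kelvin: T₁ = 304.55 K, T₂ = 456.15 K. ΔS = ∫dQ_rev/T = m c ln(T₂/T₁) = 420 × 0.126 × ln(456.15/304.55) = 21.4 J/K.

ΔS = 21.4 J/K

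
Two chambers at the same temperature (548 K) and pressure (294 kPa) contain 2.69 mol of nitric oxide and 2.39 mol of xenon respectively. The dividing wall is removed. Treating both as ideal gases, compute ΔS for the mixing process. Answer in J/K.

Mole fractions: x_A = 2.69/5.08 = 0.53, x_B = 0.47.
ΔS_mix = −R(n_A ln x_A + n_B ln x_B) = −8.314 × (2.69 ln 0.53 + 2.39 ln 0.47) = 29.2 J/K.

ΔS_mix = 29.2 J/K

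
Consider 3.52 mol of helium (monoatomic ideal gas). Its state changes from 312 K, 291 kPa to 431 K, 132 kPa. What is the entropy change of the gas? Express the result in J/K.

ΔS = 46.8 J/K

ΔS = nC_p ln(T₂/T₁) − nR ln(P₂/P₁), with C_p = 5R/2 = 20.79 J mol⁻¹ K⁻¹ for a monoatomic ideal gas.
ΔS = 3.52 × [20.79 × ln(431/312) − 8.314 × ln(132/291)] = 46.8 J/K.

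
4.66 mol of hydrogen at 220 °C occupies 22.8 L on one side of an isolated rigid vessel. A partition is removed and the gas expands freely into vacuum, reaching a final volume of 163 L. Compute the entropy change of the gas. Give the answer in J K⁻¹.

No heat is exchanged and no work is done, so the ideal-gas temperature stays constant.
Entropy is a state function; using a reversible isothermal path, ΔS_gas = nR ln(V₂/V₁) = 4.66 × 8.314 × ln(163/22.8) = 76.2 J/K.

ΔS_gas = 76.2 J/K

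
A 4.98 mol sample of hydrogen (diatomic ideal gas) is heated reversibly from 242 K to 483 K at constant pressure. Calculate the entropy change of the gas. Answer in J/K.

ΔS = 100 J/K

At constant pressure, ΔS = nC_p ln(T₂/T₁) with C_p = 7R/2 = 29.1 J mol⁻¹ K⁻¹.
ΔS = 4.98 × 29.1 × ln(483/242) = 100 J/K.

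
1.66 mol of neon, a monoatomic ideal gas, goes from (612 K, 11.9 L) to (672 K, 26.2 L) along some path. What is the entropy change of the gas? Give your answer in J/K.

ΔS = 12.8 J/K

Entropy is a state function: ΔS = nC_V ln(T₂/T₁) + nR ln(V₂/V₁), with C_V = 3R/2 = 12.47 J mol⁻¹ K⁻¹ for a monoatomic ideal gas.
ΔS = 1.66 × [12.47 × ln(672/612) + 8.314 × ln(26.2/11.9)] = 12.8 J/K.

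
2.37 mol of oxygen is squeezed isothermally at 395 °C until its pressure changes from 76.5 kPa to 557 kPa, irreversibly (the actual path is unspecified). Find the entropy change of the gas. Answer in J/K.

ΔS_gas = -39.1 J/K

Entropy is a state function, so ΔS_gas depends only on the end states.
For an isothermal ideal gas ΔS_gas = nR ln(P₁/P₂) = 2.37 × 8.314 × ln(76.5/557) = -39.1 J/K.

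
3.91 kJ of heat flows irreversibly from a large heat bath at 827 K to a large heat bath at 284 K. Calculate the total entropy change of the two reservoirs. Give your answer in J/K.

ΔS_total = 9.04 J/K

ΔS_hot = −Q/T_H = −3910/827 = -4.728 J/K and ΔS_cold = +Q/T_C = 3910/284 = 13.77 J/K.
ΔS_total = -4.728 + 13.77 = 9.04 J/K, positive as the second law requires.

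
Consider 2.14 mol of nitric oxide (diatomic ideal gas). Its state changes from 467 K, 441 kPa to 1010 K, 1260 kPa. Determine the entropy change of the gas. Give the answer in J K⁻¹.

ΔS = nC_p ln(T₂/T₁) − nR ln(P₂/P₁), with C_p = 7R/2 = 29.1 J mol⁻¹ K⁻¹ for a diatomic ideal gas.
ΔS = 2.14 × [29.1 × ln(1010/467) − 8.314 × ln(1260/441)] = 29.4 J/K.

ΔS = 29.4 J/K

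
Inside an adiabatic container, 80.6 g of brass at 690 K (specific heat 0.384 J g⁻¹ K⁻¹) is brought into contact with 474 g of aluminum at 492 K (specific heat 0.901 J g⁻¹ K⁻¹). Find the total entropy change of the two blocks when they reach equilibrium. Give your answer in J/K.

ΔS_total = 1.82 J/K

Energy balance: T_f = (m₁c₁T₁ + m₂c₂T₂)/(m₁c₁ + m₂c₂) = 505.38 K.
ΔS₁ = m₁c₁ ln(T_f/T₁) = 30.9504 × ln(505.38/690) = -9.637 J/K.
ΔS₂ = m₂c₂ ln(T_f/T₂) = 427.074 × ln(505.38/492) = 11.46 J/K.
ΔS_total = -9.637 + 11.46 = 1.82 J/K.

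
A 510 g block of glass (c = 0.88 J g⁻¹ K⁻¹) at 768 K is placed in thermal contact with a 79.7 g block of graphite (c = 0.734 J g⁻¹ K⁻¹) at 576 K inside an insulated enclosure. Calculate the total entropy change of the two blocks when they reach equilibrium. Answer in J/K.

Energy balance: T_f = (m₁c₁T₁ + m₂c₂T₂)/(m₁c₁ + m₂c₂) = 745.86 K.
ΔS₁ = m₁c₁ ln(T_f/T₁) = 448.8 × ln(745.86/768) = -13.13 J/K.
ΔS₂ = m₂c₂ ln(T_f/T₂) = 58.4998 × ln(745.86/576) = 15.12 J/K.
ΔS_total = -13.13 + 15.12 = 1.99 J/K.

ΔS_total = 1.99 J/K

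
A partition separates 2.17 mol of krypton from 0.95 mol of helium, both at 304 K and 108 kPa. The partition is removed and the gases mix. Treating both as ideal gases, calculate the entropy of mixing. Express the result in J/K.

ΔS_mix = 15.9 J/K

Mole fractions: x_A = 2.17/3.12 = 0.696, x_B = 0.304.
ΔS_mix = −R(n_A ln x_A + n_B ln x_B) = −8.314 × (2.17 ln 0.696 + 0.95 ln 0.304) = 15.9 J/K.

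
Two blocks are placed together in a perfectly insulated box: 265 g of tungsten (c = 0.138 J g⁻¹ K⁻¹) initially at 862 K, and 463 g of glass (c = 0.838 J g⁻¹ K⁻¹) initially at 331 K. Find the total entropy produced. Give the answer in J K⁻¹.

Energy balance: T_f = (m₁c₁T₁ + m₂c₂T₂)/(m₁c₁ + m₂c₂) = 376.74 K.
ΔS₁ = m₁c₁ ln(T_f/T₁) = 36.57 × ln(376.74/862) = -30.27 J/K.
ΔS₂ = m₂c₂ ln(T_f/T₂) = 387.994 × ln(376.74/331) = 50.22 J/K.
ΔS_total = -30.27 + 50.22 = 19.9 J/K.

ΔS_total = 19.9 J/K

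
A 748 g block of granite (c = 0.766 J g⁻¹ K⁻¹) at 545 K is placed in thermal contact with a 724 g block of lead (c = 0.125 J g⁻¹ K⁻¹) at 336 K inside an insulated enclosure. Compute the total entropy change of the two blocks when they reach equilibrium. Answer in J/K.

ΔS_total = 8.13 J/K

Energy balance: T_f = (m₁c₁T₁ + m₂c₂T₂)/(m₁c₁ + m₂c₂) = 516.49 K.
ΔS₁ = m₁c₁ ln(T_f/T₁) = 572.968 × ln(516.49/545) = -30.78 J/K.
ΔS₂ = m₂c₂ ln(T_f/T₂) = 90.5 × ln(516.49/336) = 38.91 J/K.
ΔS_total = -30.78 + 38.91 = 8.13 J/K.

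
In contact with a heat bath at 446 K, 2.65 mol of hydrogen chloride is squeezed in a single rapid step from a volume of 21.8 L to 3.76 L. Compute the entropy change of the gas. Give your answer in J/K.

ΔS_gas = -38.7 J/K

Entropy is a state function, so ΔS_gas depends only on the end states.
For an isothermal ideal gas ΔS_gas = nR ln(V₂/V₁) = 2.65 × 8.314 × ln(3.76/21.8) = -38.7 J/K.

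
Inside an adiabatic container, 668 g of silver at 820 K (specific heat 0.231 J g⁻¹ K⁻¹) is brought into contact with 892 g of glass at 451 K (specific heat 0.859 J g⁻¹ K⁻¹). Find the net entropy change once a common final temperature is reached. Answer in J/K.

Energy balance: T_f = (m₁c₁T₁ + m₂c₂T₂)/(m₁c₁ + m₂c₂) = 512.85 K.
ΔS₁ = m₁c₁ ln(T_f/T₁) = 154.308 × ln(512.85/820) = -72.42 J/K.
ΔS₂ = m₂c₂ ln(T_f/T₂) = 766.228 × ln(512.85/451) = 98.48 J/K.
ΔS_total = -72.42 + 98.48 = 26.1 J/K.

ΔS_total = 26.1 J/K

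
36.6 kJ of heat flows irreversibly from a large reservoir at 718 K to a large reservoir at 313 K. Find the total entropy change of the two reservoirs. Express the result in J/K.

ΔS_hot = −Q/T_H = −36600/718 = -50.975 J/K and ΔS_cold = +Q/T_C = 36600/313 = 116.93 J/K.
ΔS_total = -50.975 + 116.93 = 66 J/K, positive as the second law requires.

ΔS_total = 66 J/K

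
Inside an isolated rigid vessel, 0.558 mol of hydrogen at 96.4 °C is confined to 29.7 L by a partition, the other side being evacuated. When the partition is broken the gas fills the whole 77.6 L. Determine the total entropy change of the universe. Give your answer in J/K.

ΔS_universe = 4.46 J/K

For an ideal gas in free expansion Q = 0 and W = 0, so T is unchanged.
Entropy is a state function; using a reversible isothermal path, ΔS_gas = nR ln(V₂/V₁) = 0.558 × 8.314 × ln(77.6/29.7) = 4.46 J/K.
The insulated surroundings exchange no heat, so ΔS_surr = 0 and ΔS_universe = ΔS_gas.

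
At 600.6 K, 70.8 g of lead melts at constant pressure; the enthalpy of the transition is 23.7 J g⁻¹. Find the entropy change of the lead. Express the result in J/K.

ΔS = 2.79 J/K

Heat absorbed by the substance: Q = mL = 70.8 × 23.7 = 1677.96 J.
At constant T, ΔS = Q_rev/T = 1677.96 / 600.6 = 2.79 J/K.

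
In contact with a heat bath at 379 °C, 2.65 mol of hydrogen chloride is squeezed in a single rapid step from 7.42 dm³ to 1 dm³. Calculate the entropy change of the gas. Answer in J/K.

Entropy is a state function, so ΔS_gas depends only on the end states.
For an isothermal ideal gas ΔS_gas = nR ln(V₂/V₁) = 2.65 × 8.314 × ln(1/7.42) = -44.2 J/K.

ΔS_gas = -44.2 J/K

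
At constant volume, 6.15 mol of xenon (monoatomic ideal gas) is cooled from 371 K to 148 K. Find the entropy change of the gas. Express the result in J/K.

ΔS = -70.5 J/K

At constant volume, ΔS = nC_V ln(T₂/T₁) with C_V = 3R/2 = 12.47 J mol⁻¹ K⁻¹.
ΔS = 6.15 × 12.47 × ln(148/371) = -70.5 J/K.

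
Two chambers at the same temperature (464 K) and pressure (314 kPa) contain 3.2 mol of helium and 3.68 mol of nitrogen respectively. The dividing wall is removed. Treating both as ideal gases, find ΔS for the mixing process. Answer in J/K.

Mole fractions: x_A = 3.2/6.88 = 0.465, x_B = 0.535.
ΔS_mix = −R(n_A ln x_A + n_B ln x_B) = −8.314 × (3.2 ln 0.465 + 3.68 ln 0.535) = 39.5 J/K.

ΔS_mix = 39.5 J/K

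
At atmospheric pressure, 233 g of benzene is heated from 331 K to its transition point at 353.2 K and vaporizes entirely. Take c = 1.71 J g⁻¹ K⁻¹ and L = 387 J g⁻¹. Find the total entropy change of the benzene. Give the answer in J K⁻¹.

ΔS = 281 J/K

Warming step: ΔS₁ = m c ln(T_tr/T_i) = 233 × 1.71 × ln(353.2/331) = 25.86 J/K.
Phase change: ΔS₂ = +mL/T_tr = 233 × 387 / 353.2 = 255.3 J/K.
ΔS_total = (25.86) + (255.3) = 281 J/K.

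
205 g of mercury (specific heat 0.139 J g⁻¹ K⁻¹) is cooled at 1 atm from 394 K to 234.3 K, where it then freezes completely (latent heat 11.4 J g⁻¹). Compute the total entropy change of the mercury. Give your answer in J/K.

Cooling step: ΔS₁ = m c ln(T_tr/T_i) = 205 × 0.139 × ln(234.3/394) = -14.81 J/K.
Phase change: ΔS₂ = −mL/T_tr = −205 × 11.4 / 234.3 = -9.974 J/K.
ΔS_total = (-14.81) + (-9.974) = -24.8 J/K.

ΔS = -24.8 J/K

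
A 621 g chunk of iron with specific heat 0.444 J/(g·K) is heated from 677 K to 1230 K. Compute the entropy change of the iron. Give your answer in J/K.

ΔS = ∫dQ_rev/T = m c ln(T₂/T₁) = 621 × 0.444 × ln(1230/677) = 165 J/K.

ΔS = 165 J/K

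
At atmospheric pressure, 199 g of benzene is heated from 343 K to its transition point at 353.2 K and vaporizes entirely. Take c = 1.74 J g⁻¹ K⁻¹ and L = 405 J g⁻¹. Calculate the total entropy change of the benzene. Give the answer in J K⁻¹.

ΔS = 238 J/K

Warming step: ΔS₁ = m c ln(T_tr/T_i) = 199 × 1.74 × ln(353.2/343) = 10.15 J/K.
Phase change: ΔS₂ = +mL/T_tr = 199 × 405 / 353.2 = 228.2 J/K.
ΔS_total = (10.15) + (228.2) = 238 J/K.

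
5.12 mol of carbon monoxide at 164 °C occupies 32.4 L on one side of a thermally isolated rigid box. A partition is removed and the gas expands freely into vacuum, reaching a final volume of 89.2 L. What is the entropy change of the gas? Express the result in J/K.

ΔS_gas = 43.1 J/K

For an ideal gas in free expansion Q = 0 and W = 0, so T is unchanged.
Entropy is a state function; using a reversible isothermal path, ΔS_gas = nR ln(V₂/V₁) = 5.12 × 8.314 × ln(89.2/32.4) = 43.1 J/K.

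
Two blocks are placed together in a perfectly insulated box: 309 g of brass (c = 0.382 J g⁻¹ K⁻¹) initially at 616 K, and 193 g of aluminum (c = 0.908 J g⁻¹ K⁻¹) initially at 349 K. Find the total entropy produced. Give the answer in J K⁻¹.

ΔS_total = 11.7 J/K

Energy balance: T_f = (m₁c₁T₁ + m₂c₂T₂)/(m₁c₁ + m₂c₂) = 456.46 K.
ΔS₁ = m₁c₁ ln(T_f/T₁) = 118.038 × ln(456.46/616) = -35.38 J/K.
ΔS₂ = m₂c₂ ln(T_f/T₂) = 175.244 × ln(456.46/349) = 47.04 J/K.
ΔS_total = -35.38 + 47.04 = 11.7 J/K.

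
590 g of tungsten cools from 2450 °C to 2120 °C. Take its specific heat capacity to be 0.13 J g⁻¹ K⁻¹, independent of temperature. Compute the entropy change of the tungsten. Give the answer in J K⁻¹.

In kelvin: T₁ = 2723.15 K, T₂ = 2393.15 K. ΔS = ∫dQ_rev/T = m c ln(T₂/T₁) = 590 × 0.13 × ln(2393.15/2723.15) = -9.91 J/K.

ΔS = -9.91 J/K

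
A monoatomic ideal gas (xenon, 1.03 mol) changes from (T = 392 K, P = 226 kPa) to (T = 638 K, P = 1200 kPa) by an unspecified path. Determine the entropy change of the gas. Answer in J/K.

ΔS = -3.87 J/K

ΔS = nC_p ln(T₂/T₁) − nR ln(P₂/P₁), with C_p = 5R/2 = 20.79 J mol⁻¹ K⁻¹ for a monoatomic ideal gas.
ΔS = 1.03 × [20.79 × ln(638/392) − 8.314 × ln(1200/226)] = -3.87 J/K.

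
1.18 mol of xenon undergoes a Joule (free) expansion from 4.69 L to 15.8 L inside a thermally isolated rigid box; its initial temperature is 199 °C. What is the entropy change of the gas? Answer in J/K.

For an ideal gas in free expansion Q = 0 and W = 0, so T is unchanged.
Entropy is a state function; using a reversible isothermal path, ΔS_gas = nR ln(V₂/V₁) = 1.18 × 8.314 × ln(15.8/4.69) = 11.9 J/K.

ΔS_gas = 11.9 J/K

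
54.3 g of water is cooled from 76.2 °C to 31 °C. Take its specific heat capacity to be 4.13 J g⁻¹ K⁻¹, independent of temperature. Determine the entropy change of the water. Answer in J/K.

In kelvin: T₁ = 349.35 K, T₂ = 304.15 K. ΔS = ∫dQ_rev/T = m c ln(T₂/T₁) = 54.3 × 4.13 × ln(304.15/349.35) = -31.1 J/K.

ΔS = -31.1 J/K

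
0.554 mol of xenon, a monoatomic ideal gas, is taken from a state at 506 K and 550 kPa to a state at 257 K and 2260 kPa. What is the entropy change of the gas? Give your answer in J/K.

ΔS = -14.3 J/K

ΔS = nC_p ln(T₂/T₁) − nR ln(P₂/P₁), with C_p = 5R/2 = 20.79 J mol⁻¹ K⁻¹ for a monoatomic ideal gas.
ΔS = 0.554 × [20.79 × ln(257/506) − 8.314 × ln(2260/550)] = -14.3 J/K.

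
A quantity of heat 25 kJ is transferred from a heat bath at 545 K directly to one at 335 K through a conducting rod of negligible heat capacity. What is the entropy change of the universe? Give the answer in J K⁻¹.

ΔS_hot = −Q/T_H = −25000/545 = -45.87 J/K and ΔS_cold = +Q/T_C = 25000/335 = 74.63 J/K.
ΔS_total = -45.87 + 74.63 = 28.8 J/K, positive as the second law requires.

ΔS_total = 28.8 J/K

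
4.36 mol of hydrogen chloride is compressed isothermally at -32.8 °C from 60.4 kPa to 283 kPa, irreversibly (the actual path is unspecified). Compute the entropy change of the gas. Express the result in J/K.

ΔS_gas = -56 J/K

Entropy is a state function, so ΔS_gas depends only on the end states.
For an isothermal ideal gas ΔS_gas = nR ln(P₁/P₂) = 4.36 × 8.314 × ln(60.4/283) = -56 J/K.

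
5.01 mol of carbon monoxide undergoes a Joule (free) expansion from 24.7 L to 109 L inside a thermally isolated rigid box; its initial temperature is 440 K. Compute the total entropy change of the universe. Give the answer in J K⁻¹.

ΔS_universe = 61.8 J/K

For an ideal gas in free expansion Q = 0 and W = 0, so T is unchanged.
Entropy is a state function; using a reversible isothermal path, ΔS_gas = nR ln(V₂/V₁) = 5.01 × 8.314 × ln(109/24.7) = 61.8 J/K.
The insulated surroundings exchange no heat, so ΔS_surr = 0 and ΔS_universe = ΔS_gas.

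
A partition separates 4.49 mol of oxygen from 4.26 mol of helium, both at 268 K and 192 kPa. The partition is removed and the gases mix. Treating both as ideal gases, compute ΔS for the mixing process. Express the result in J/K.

Mole fractions: x_A = 4.49/8.75 = 0.513, x_B = 0.487.
ΔS_mix = −R(n_A ln x_A + n_B ln x_B) = −8.314 × (4.49 ln 0.513 + 4.26 ln 0.487) = 50.4 J/K.

ΔS_mix = 50.4 J/K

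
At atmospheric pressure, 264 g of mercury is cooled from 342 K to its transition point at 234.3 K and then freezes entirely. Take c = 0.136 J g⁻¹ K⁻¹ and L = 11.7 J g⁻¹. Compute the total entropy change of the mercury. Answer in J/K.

ΔS = -26.8 J/K

Cooling step: ΔS₁ = m c ln(T_tr/T_i) = 264 × 0.136 × ln(234.3/342) = -13.58 J/K.
Phase change: ΔS₂ = −mL/T_tr = −264 × 11.7 / 234.3 = -13.18 J/K.
ΔS_total = (-13.58) + (-13.18) = -26.8 J/K.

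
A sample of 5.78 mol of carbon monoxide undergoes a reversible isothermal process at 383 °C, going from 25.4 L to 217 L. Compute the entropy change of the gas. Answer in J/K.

For an isothermal ideal gas ΔS_gas = nR ln(V₂/V₁) = 5.78 × 8.314 × ln(217/25.4) = 103 J/K.

ΔS_gas = 103 J/K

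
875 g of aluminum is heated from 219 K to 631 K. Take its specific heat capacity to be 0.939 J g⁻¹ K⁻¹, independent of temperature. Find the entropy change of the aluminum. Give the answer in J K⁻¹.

ΔS = ∫dQ_rev/T = m c ln(T₂/T₁) = 875 × 0.939 × ln(631/219) = 869 J/K.

ΔS = 869 J/K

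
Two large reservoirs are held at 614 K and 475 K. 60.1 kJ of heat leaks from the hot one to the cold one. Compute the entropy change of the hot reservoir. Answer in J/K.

The hot reservoir loses heat Q, so ΔS_hot = −Q/T_H = −60100/614 = -97.9 J/K.

ΔS_hot = -97.9 J/K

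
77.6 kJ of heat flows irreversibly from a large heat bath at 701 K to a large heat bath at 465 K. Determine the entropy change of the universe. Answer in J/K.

ΔS_hot = −Q/T_H = −77600/701 = -110.7 J/K and ΔS_cold = +Q/T_C = 77600/465 = 166.9 J/K.
ΔS_total = -110.7 + 166.9 = 56.2 J/K, positive as the second law requires.

ΔS_total = 56.2 J/K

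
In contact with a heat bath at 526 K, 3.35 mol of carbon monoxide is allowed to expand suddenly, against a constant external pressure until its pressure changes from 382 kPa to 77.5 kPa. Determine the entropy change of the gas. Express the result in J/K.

ΔS_gas = 44.4 J/K

Entropy is a state function, so ΔS_gas depends only on the end states.
For an isothermal ideal gas ΔS_gas = nR ln(P₁/P₂) = 3.35 × 8.314 × ln(382/77.5) = 44.4 J/K.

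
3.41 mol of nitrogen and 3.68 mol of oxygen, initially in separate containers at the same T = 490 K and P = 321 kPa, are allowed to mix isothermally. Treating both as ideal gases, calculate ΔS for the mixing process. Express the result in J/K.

ΔS_mix = 40.8 J/K

Mole fractions: x_A = 3.41/7.09 = 0.481, x_B = 0.519.
ΔS_mix = −R(n_A ln x_A + n_B ln x_B) = −8.314 × (3.41 ln 0.481 + 3.68 ln 0.519) = 40.8 J/K.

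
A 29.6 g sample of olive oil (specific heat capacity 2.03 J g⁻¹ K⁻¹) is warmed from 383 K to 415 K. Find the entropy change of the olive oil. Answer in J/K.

ΔS = 4.82 J/K

ΔS = ∫dQ_rev/T = m c ln(T₂/T₁) = 29.6 × 2.03 × ln(415/383) = 4.82 J/K.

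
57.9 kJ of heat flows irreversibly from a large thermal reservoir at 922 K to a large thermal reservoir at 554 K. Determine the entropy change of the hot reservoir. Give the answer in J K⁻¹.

ΔS_hot = -62.8 J/K

The hot reservoir loses heat Q, so ΔS_hot = −Q/T_H = −57900/922 = -62.8 J/K.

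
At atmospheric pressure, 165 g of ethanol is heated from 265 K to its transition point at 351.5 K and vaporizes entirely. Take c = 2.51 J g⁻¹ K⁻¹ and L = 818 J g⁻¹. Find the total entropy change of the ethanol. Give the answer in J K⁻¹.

ΔS = 501 J/K

Warming step: ΔS₁ = m c ln(T_tr/T_i) = 165 × 2.51 × ln(351.5/265) = 117 J/K.
Phase change: ΔS₂ = +mL/T_tr = 165 × 818 / 351.5 = 384 J/K.
ΔS_total = (117) + (384) = 501 J/K.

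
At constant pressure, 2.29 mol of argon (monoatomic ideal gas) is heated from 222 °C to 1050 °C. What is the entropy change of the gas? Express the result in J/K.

In kelvin: T₁ = 495.15 K, T₂ = 1323.15 K. At constant pressure, ΔS = nC_p ln(T₂/T₁) with C_p = 5R/2 = 20.79 J mol⁻¹ K⁻¹.
ΔS = 2.29 × 20.79 × ln(1323.15/495.15) = 46.8 J/K.

ΔS = 46.8 J/K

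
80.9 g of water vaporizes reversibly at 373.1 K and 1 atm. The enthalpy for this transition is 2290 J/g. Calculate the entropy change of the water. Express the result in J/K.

ΔS = 497 J/K

Heat absorbed by the substance: Q = mL = 80.9 × 2290 = 185261 J.
At constant T, ΔS = Q_rev/T = 185261 / 373.1 = 497 J/K.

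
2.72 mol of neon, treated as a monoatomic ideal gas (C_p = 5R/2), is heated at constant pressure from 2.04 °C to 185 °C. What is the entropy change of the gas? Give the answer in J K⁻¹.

ΔS = 28.8 J/K

In kelvin: T₁ = 275.19 K, T₂ = 458.15 K. At constant pressure, ΔS = nC_p ln(T₂/T₁) with C_p = 5R/2 = 20.79 J mol⁻¹ K⁻¹.
ΔS = 2.72 × 20.79 × ln(458.15/275.19) = 28.8 J/K.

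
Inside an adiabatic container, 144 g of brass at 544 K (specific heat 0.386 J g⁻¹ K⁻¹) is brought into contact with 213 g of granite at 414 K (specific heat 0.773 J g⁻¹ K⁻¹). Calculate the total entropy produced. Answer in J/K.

Energy balance: T_f = (m₁c₁T₁ + m₂c₂T₂)/(m₁c₁ + m₂c₂) = 446.81 K.
ΔS₁ = m₁c₁ ln(T_f/T₁) = 55.584 × ln(446.81/544) = -10.94 J/K.
ΔS₂ = m₂c₂ ln(T_f/T₂) = 164.649 × ln(446.81/414) = 12.56 J/K.
ΔS_total = -10.94 + 12.56 = 1.62 J/K.

ΔS_total = 1.62 J/K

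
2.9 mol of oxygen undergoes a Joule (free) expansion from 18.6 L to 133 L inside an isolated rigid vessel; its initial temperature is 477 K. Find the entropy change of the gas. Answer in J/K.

ΔS_gas = 47.4 J/K

For an ideal gas in free expansion Q = 0 and W = 0, so T is unchanged.
Entropy is a state function; using a reversible isothermal path, ΔS_gas = nR ln(V₂/V₁) = 2.9 × 8.314 × ln(133/18.6) = 47.4 J/K.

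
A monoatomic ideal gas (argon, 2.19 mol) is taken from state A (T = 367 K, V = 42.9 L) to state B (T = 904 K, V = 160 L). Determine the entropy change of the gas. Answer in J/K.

Entropy is a state function: ΔS = nC_V ln(T₂/T₁) + nR ln(V₂/V₁), with C_V = 3R/2 = 12.47 J mol⁻¹ K⁻¹ for a monoatomic ideal gas.
ΔS = 2.19 × [12.47 × ln(904/367) + 8.314 × ln(160/42.9)] = 48.6 J/K.

ΔS = 48.6 J/K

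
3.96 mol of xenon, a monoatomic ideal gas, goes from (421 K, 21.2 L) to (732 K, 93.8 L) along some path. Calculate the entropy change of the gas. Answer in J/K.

ΔS = 76.3 J/K

Entropy is a state function: ΔS = nC_V ln(T₂/T₁) + nR ln(V₂/V₁), with C_V = 3R/2 = 12.47 J mol⁻¹ K⁻¹ for a monoatomic ideal gas.
ΔS = 3.96 × [12.47 × ln(732/421) + 8.314 × ln(93.8/21.2)] = 76.3 J/K.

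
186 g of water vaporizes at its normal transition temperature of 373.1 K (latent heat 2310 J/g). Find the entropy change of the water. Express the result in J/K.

ΔS = 1150 J/K

Heat absorbed by the substance: Q = mL = 186 × 2310 = 429660 J.
At constant T, ΔS = Q_rev/T = 429660 / 373.1 = 1150 J/K.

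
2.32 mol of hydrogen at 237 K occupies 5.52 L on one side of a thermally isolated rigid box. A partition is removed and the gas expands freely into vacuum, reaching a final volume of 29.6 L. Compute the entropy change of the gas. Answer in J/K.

No heat is exchanged and no work is done, so the ideal-gas temperature stays constant.
Entropy is a state function; using a reversible isothermal path, ΔS_gas = nR ln(V₂/V₁) = 2.32 × 8.314 × ln(29.6/5.52) = 32.4 J/K.

ΔS_gas = 32.4 J/K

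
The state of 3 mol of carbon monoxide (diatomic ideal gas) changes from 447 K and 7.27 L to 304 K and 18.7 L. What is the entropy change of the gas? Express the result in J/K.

ΔS = -0.475 J/K

Entropy is a state function: ΔS = nC_V ln(T₂/T₁) + nR ln(V₂/V₁), with C_V = 5R/2 = 20.79 J mol⁻¹ K⁻¹ for a diatomic ideal gas.
ΔS = 3 × [20.79 × ln(304/447) + 8.314 × ln(18.7/7.27)] = -0.475 J/K.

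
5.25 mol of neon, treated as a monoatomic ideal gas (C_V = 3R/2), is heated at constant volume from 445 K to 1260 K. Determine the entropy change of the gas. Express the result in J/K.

ΔS = 68.1 J/K

At constant volume, ΔS = nC_V ln(T₂/T₁) with C_V = 3R/2 = 12.47 J mol⁻¹ K⁻¹.
ΔS = 5.25 × 12.47 × ln(1260/445) = 68.1 J/K.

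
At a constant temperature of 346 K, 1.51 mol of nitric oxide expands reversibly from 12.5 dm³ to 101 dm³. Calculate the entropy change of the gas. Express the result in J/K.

ΔS_gas = 26.2 J/K

For an isothermal ideal gas ΔS_gas = nR ln(V₂/V₁) = 1.51 × 8.314 × ln(101/12.5) = 26.2 J/K.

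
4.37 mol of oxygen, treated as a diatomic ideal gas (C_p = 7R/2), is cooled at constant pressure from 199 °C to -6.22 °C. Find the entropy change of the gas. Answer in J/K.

ΔS = -72.5 J/K

In kelvin: T₁ = 472.15 K, T₂ = 266.93 K. At constant pressure, ΔS = nC_p ln(T₂/T₁) with C_p = 7R/2 = 29.1 J mol⁻¹ K⁻¹.
ΔS = 4.37 × 29.1 × ln(266.93/472.15) = -72.5 J/K.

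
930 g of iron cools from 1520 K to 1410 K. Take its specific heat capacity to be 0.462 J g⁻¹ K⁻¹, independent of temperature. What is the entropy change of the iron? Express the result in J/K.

ΔS = -32.3 J/K

ΔS = ∫dQ_rev/T = m c ln(T₂/T₁) = 930 × 0.462 × ln(1410/1520) = -32.3 J/K.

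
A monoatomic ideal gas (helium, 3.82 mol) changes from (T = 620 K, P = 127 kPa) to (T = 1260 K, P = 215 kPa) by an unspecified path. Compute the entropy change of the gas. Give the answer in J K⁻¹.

ΔS = nC_p ln(T₂/T₁) − nR ln(P₂/P₁), with C_p = 5R/2 = 20.79 J mol⁻¹ K⁻¹ for a monoatomic ideal gas.
ΔS = 3.82 × [20.79 × ln(1260/620) − 8.314 × ln(215/127)] = 39.6 J/K.

ΔS = 39.6 J/K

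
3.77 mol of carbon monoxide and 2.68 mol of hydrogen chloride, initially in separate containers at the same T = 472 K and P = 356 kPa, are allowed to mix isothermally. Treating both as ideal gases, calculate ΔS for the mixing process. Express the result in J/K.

ΔS_mix = 36.4 J/K

Mole fractions: x_A = 3.77/6.45 = 0.584, x_B = 0.416.
ΔS_mix = −R(n_A ln x_A + n_B ln x_B) = −8.314 × (3.77 ln 0.584 + 2.68 ln 0.416) = 36.4 J/K.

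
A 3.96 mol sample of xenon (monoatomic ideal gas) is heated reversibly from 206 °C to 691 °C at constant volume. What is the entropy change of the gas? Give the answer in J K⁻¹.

In kelvin: T₁ = 479.15 K, T₂ = 964.15 K. At constant volume, ΔS = nC_V ln(T₂/T₁) with C_V = 3R/2 = 12.47 J mol⁻¹ K⁻¹.
ΔS = 3.96 × 12.47 × ln(964.15/479.15) = 34.5 J/K.

ΔS = 34.5 J/K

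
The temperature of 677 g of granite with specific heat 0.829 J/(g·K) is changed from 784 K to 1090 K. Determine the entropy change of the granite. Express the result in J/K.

ΔS = ∫dQ_rev/T = m c ln(T₂/T₁) = 677 × 0.829 × ln(1090/784) = 185 J/K.

ΔS = 185 J/K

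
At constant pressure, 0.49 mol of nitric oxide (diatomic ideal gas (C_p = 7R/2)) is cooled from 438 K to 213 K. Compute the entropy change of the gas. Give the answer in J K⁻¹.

At constant pressure, ΔS = nC_p ln(T₂/T₁) with C_p = 7R/2 = 29.1 J mol⁻¹ K⁻¹.
ΔS = 0.49 × 29.1 × ln(213/438) = -10.3 J/K.

ΔS = -10.3 J/K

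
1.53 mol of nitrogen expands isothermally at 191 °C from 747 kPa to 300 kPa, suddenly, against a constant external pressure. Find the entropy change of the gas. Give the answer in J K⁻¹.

ΔS_gas = 11.6 J/K

Entropy is a state function, so ΔS_gas depends only on the end states.
For an isothermal ideal gas ΔS_gas = nR ln(P₁/P₂) = 1.53 × 8.314 × ln(747/300) = 11.6 J/K.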